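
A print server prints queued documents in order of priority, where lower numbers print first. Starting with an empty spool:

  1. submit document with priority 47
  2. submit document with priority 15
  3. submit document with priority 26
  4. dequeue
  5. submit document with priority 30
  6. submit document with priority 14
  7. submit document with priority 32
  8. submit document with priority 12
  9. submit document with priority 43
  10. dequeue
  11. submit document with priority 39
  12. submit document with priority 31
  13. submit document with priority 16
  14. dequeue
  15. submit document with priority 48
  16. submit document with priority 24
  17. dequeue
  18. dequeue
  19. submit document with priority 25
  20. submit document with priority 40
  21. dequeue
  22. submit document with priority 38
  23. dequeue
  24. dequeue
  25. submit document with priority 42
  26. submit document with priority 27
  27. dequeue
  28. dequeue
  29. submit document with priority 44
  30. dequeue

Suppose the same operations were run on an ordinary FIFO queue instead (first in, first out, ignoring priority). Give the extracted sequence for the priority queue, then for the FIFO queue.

priority queue: 15 → 12 → 14 → 16 → 24 → 25 → 26 → 30 → 27 → 31 → 32; FIFO queue: [47, 15, 26, 30, 14, 32, 12, 43, 39, 31, 16]

insert 47 → {47}
insert 15 → {15, 47}
insert 26 → {15, 26, 47}
dequeue → 15; now {26, 47}
insert 30 → {26, 30, 47}
insert 14 → {14, 26, 30, 47}
insert 32 → {14, 26, 30, 32, 47}
insert 12 → {12, 14, 26, 30, 32, 47}
insert 43 → {12, 14, 26, 30, 32, 43, 47}
dequeue → 12; now {14, 26, 30, 32, 43, 47}
insert 39 → {14, 26, 30, 32, 39, 43, 47}
insert 31 → {14, 26, 30, 31, 32, 39, 43, 47}
insert 16 → {14, 16, 26, 30, 31, 32, 39, 43, 47}
dequeue → 14; now {16, 26, 30, 31, 32, 39, 43, 47}
insert 48 → {16, 26, 30, 31, 32, 39, 43, 47, 48}
insert 24 → {16, 24, 26, 30, 31, 32, 39, 43, 47, 48}
dequeue → 16; now {24, 26, 30, 31, 32, 39, 43, 47, 48}
dequeue → 24; now {26, 30, 31, 32, 39, 43, 47, 48}
insert 25 → {25, 26, 30, 31, 32, 39, 43, 47, 48}
insert 40 → {25, 26, 30, 31, 32, 39, 40, 43, 47, 48}
dequeue → 25; now {26, 30, 31, 32, 39, 40, 43, 47, 48}
insert 38 → {26, 30, 31, 32, 38, 39, 40, 43, 47, 48}
dequeue → 26; now {30, 31, 32, 38, 39, 40, 43, 47, 48}
dequeue → 30; now {31, 32, 38, 39, 40, 43, 47, 48}
insert 42 → {31, 32, 38, 39, 40, 42, 43, 47, 48}
insert 27 → {27, 31, 32, 38, 39, 40, 42, 43, 47, 48}
dequeue → 27; now {31, 32, 38, 39, 40, 42, 43, 47, 48}
dequeue → 31; now {32, 38, 39, 40, 42, 43, 47, 48}
insert 44 → {32, 38, 39, 40, 42, 43, 44, 47, 48}
dequeue → 32; now {38, 39, 40, 42, 43, 44, 47, 48}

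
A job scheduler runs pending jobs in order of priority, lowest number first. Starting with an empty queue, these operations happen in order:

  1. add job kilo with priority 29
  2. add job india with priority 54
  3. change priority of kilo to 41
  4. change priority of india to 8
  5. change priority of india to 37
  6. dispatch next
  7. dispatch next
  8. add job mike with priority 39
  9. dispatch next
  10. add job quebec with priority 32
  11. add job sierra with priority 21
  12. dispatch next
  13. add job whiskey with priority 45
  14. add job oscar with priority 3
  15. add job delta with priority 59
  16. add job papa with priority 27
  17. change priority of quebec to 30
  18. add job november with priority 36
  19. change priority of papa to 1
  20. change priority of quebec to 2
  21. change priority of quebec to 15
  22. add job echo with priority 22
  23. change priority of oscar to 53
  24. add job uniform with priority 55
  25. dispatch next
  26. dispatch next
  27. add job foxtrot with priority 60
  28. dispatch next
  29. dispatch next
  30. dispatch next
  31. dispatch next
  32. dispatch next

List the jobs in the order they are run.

add kilo (priority 29) → {kilo:29}
add india (priority 54) → {kilo:29, india:54}
update kilo to priority 41 → {kilo:41, india:54}
update india to priority 8 → {india:8, kilo:41}
update india to priority 37 → {india:37, kilo:41}
dispatch next → india; now {kilo:41}
dispatch next → kilo; now {}
add mike (priority 39) → {mike:39}
dispatch next → mike; now {}
add quebec (priority 32) → {quebec:32}
add sierra (priority 21) → {sierra:21, quebec:32}
dispatch next → sierra; now {quebec:32}
add whiskey (priority 45) → {quebec:32, whiskey:45}
add oscar (priority 3) → {oscar:3, quebec:32, whiskey:45}
add delta (priority 59) → {oscar:3, quebec:32, whiskey:45, delta:59}
add papa (priority 27) → {oscar:3, papa:27, quebec:32, whiskey:45, delta:59}
update quebec to priority 30 → {oscar:3, papa:27, quebec:30, whiskey:45, delta:59}
add november (priority 36) → {oscar:3, papa:27, quebec:30, november:36, whiskey:45, delta:59}
update papa to priority 1 → {papa:1, oscar:3, quebec:30, november:36, whiskey:45, delta:59}
update quebec to priority 2 → {papa:1, quebec:2, oscar:3, november:36, whiskey:45, delta:59}
update quebec to priority 15 → {papa:1, oscar:3, quebec:15, november:36, whiskey:45, delta:59}
add echo (priority 22) → {papa:1, oscar:3, quebec:15, echo:22, november:36, whiskey:45, delta:59}
update oscar to priority 53 → {papa:1, quebec:15, echo:22, november:36, whiskey:45, oscar:53, delta:59}
add uniform (priority 55) → {papa:1, quebec:15, echo:22, november:36, whiskey:45, oscar:53, uniform:55, delta:59}
dispatch next → papa; now {quebec:15, echo:22, november:36, whiskey:45, oscar:53, uniform:55, delta:59}
dispatch next → quebec; now {echo:22, november:36, whiskey:45, oscar:53, uniform:55, delta:59}
add foxtrot (priority 60) → {echo:22, november:36, whiskey:45, oscar:53, uniform:55, delta:59, foxtrot:60}
dispatch next → echo; now {november:36, whiskey:45, oscar:53, uniform:55, delta:59, foxtrot:60}
dispatch next → november; now {whiskey:45, oscar:53, uniform:55, delta:59, foxtrot:60}
dispatch next → whiskey; now {oscar:53, uniform:55, delta:59, foxtrot:60}
dispatch next → oscar; now {uniform:55, delta:59, foxtrot:60}
dispatch next → uniform; now {delta:59, foxtrot:60}

[india, kilo, mike, sierra, papa, quebec, echo, november, whiskey, oscar, uniform]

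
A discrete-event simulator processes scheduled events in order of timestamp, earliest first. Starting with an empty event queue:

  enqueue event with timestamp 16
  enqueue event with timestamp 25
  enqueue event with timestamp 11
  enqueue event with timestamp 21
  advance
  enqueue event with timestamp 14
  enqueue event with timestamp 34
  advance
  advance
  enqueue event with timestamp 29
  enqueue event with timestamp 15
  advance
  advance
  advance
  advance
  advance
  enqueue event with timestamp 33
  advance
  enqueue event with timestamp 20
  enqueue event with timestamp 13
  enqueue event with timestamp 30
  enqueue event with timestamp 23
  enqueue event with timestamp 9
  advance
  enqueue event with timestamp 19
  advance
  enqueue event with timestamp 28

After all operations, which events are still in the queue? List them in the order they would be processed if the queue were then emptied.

insert 16 → {16}
insert 25 → {16, 25}
insert 11 → {11, 16, 25}
insert 21 → {11, 16, 21, 25}
advance → 11; now {16, 21, 25}
insert 14 → {14, 16, 21, 25}
insert 34 → {14, 16, 21, 25, 34}
advance → 14; now {16, 21, 25, 34}
advance → 16; now {21, 25, 34}
insert 29 → {21, 25, 29, 34}
insert 15 → {15, 21, 25, 29, 34}
advance → 15; now {21, 25, 29, 34}
advance → 21; now {25, 29, 34}
advance → 25; now {29, 34}
advance → 29; now {34}
advance → 34; now {}
insert 33 → {33}
advance → 33; now {}
insert 20 → {20}
insert 13 → {13, 20}
insert 30 → {13, 20, 30}
insert 23 → {13, 20, 23, 30}
insert 9 → {9, 13, 20, 23, 30}
advance → 9; now {13, 20, 23, 30}
insert 19 → {13, 19, 20, 23, 30}
advance → 13; now {19, 20, 23, 30}
insert 28 → {19, 20, 23, 28, 30}

19 → 20 → 23 → 28 → 30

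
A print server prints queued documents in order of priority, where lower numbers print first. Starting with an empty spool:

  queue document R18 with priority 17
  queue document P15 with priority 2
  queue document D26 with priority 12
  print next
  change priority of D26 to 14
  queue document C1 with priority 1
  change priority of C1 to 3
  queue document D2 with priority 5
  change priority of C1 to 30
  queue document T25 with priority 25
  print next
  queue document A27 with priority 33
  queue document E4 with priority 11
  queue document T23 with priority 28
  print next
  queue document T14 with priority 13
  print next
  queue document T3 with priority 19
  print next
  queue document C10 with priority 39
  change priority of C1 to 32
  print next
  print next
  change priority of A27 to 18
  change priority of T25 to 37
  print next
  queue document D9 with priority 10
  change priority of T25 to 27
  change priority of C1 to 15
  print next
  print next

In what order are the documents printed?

add R18 (priority 17) → {R18:17}
add P15 (priority 2) → {P15:2, R18:17}
add D26 (priority 12) → {P15:2, D26:12, R18:17}
print next → P15; now {D26:12, R18:17}
update D26 to priority 14 → {D26:14, R18:17}
add C1 (priority 1) → {C1:1, D26:14, R18:17}
update C1 to priority 3 → {C1:3, D26:14, R18:17}
add D2 (priority 5) → {C1:3, D2:5, D26:14, R18:17}
update C1 to priority 30 → {D2:5, D26:14, R18:17, C1:30}
add T25 (priority 25) → {D2:5, D26:14, R18:17, T25:25, C1:30}
print next → D2; now {D26:14, R18:17, T25:25, C1:30}
add A27 (priority 33) → {D26:14, R18:17, T25:25, C1:30, A27:33}
add E4 (priority 11) → {E4:11, D26:14, R18:17, T25:25, C1:30, A27:33}
add T23 (priority 28) → {E4:11, D26:14, R18:17, T25:25, T23:28, C1:30, A27:33}
print next → E4; now {D26:14, R18:17, T25:25, T23:28, C1:30, A27:33}
add T14 (priority 13) → {T14:13, D26:14, R18:17, T25:25, T23:28, C1:30, A27:33}
print next → T14; now {D26:14, R18:17, T25:25, T23:28, C1:30, A27:33}
add T3 (priority 19) → {D26:14, R18:17, T3:19, T25:25, T23:28, C1:30, A27:33}
print next → D26; now {R18:17, T3:19, T25:25, T23:28, C1:30, A27:33}
add C10 (priority 39) → {R18:17, T3:19, T25:25, T23:28, C1:30, A27:33, C10:39}
update C1 to priority 32 → {R18:17, T3:19, T25:25, T23:28, C1:32, A27:33, C10:39}
print next → R18; now {T3:19, T25:25, T23:28, C1:32, A27:33, C10:39}
print next → T3; now {T25:25, T23:28, C1:32, A27:33, C10:39}
update A27 to priority 18 → {A27:18, T25:25, T23:28, C1:32, C10:39}
update T25 to priority 37 → {A27:18, T23:28, C1:32, T25:37, C10:39}
print next → A27; now {T23:28, C1:32, T25:37, C10:39}
add D9 (priority 10) → {D9:10, T23:28, C1:32, T25:37, C10:39}
update T25 to priority 27 → {D9:10, T25:27, T23:28, C1:32, C10:39}
update C1 to priority 15 → {D9:10, C1:15, T25:27, T23:28, C10:39}
print next → D9; now {C1:15, T25:27, T23:28, C10:39}
print next → C1; now {T25:27, T23:28, C10:39}

P15 → D2 → E4 → T14 → D26 → R18 → T3 → A27 → D9 → C1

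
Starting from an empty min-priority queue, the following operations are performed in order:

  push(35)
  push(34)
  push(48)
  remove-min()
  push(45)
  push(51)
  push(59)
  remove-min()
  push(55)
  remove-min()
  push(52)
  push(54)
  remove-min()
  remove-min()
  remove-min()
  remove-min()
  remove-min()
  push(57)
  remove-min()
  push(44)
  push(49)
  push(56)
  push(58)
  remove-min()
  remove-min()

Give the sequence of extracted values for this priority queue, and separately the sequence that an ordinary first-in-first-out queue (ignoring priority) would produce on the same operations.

insert 35 → {35}
insert 34 → {34, 35}
insert 48 → {34, 35, 48}
remove-min → 34; now {35, 48}
insert 45 → {35, 45, 48}
insert 51 → {35, 45, 48, 51}
insert 59 → {35, 45, 48, 51, 59}
remove-min → 35; now {45, 48, 51, 59}
insert 55 → {45, 48, 51, 55, 59}
remove-min → 45; now {48, 51, 55, 59}
insert 52 → {48, 51, 52, 55, 59}
insert 54 → {48, 51, 52, 54, 55, 59}
remove-min → 48; now {51, 52, 54, 55, 59}
remove-min → 51; now {52, 54, 55, 59}
remove-min → 52; now {54, 55, 59}
remove-min → 54; now {55, 59}
remove-min → 55; now {59}
insert 57 → {57, 59}
remove-min → 57; now {59}
insert 44 → {44, 59}
insert 49 → {44, 49, 59}
insert 56 → {44, 49, 56, 59}
insert 58 → {44, 49, 56, 58, 59}
remove-min → 44; now {49, 56, 58, 59}
remove-min → 49; now {56, 58, 59}

priority queue: 34 → 35 → 45 → 48 → 51 → 52 → 54 → 55 → 57 → 44 → 49; FIFO queue: 35, 34, 48, 45, 51, 59, 55, 52, 54, 57, 44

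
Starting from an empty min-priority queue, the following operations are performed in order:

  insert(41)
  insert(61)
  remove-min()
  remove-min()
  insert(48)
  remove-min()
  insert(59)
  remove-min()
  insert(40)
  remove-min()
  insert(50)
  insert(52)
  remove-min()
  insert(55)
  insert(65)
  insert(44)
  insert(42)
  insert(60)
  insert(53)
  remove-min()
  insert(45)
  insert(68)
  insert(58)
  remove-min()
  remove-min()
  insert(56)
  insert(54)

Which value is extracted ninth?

insert 41 → {41}
insert 61 → {41, 61}
remove-min → 41; now {61}
remove-min → 61; now {}
insert 48 → {48}
remove-min → 48; now {}
insert 59 → {59}
remove-min → 59; now {}
insert 40 → {40}
remove-min → 40; now {}
insert 50 → {50}
insert 52 → {50, 52}
remove-min → 50; now {52}
insert 55 → {52, 55}
insert 65 → {52, 55, 65}
insert 44 → {44, 52, 55, 65}
insert 42 → {42, 44, 52, 55, 65}
insert 60 → {42, 44, 52, 55, 60, 65}
insert 53 → {42, 44, 52, 53, 55, 60, 65}
remove-min → 42; now {44, 52, 53, 55, 60, 65}
insert 45 → {44, 45, 52, 53, 55, 60, 65}
insert 68 → {44, 45, 52, 53, 55, 60, 65, 68}
insert 58 → {44, 45, 52, 53, 55, 58, 60, 65, 68}
remove-min → 44; now {45, 52, 53, 55, 58, 60, 65, 68}
remove-min → 45; now {52, 53, 55, 58, 60, 65, 68}
insert 56 → {52, 53, 55, 56, 58, 60, 65, 68}
insert 54 → {52, 53, 54, 55, 56, 58, 60, 65, 68}

45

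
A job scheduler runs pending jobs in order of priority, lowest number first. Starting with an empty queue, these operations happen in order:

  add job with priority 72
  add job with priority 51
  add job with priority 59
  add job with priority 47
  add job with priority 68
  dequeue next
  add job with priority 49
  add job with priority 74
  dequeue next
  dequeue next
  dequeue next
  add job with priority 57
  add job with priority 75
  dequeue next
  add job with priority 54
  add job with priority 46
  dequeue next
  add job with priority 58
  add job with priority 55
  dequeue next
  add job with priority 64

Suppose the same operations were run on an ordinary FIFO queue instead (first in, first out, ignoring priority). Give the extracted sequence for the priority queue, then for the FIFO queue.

priority queue: 47 → 49 → 51 → 59 → 57 → 46 → 54; FIFO queue: [72, 51, 59, 47, 68, 49, 74]

insert 72 → {72}
insert 51 → {51, 72}
insert 59 → {51, 59, 72}
insert 47 → {47, 51, 59, 72}
insert 68 → {47, 51, 59, 68, 72}
dequeue next → 47; now {51, 59, 68, 72}
insert 49 → {49, 51, 59, 68, 72}
insert 74 → {49, 51, 59, 68, 72, 74}
dequeue next → 49; now {51, 59, 68, 72, 74}
dequeue next → 51; now {59, 68, 72, 74}
dequeue next → 59; now {68, 72, 74}
insert 57 → {57, 68, 72, 74}
insert 75 → {57, 68, 72, 74, 75}
dequeue next → 57; now {68, 72, 74, 75}
insert 54 → {54, 68, 72, 74, 75}
insert 46 → {46, 54, 68, 72, 74, 75}
dequeue next → 46; now {54, 68, 72, 74, 75}
insert 58 → {54, 58, 68, 72, 74, 75}
insert 55 → {54, 55, 58, 68, 72, 74, 75}
dequeue next → 54; now {55, 58, 68, 72, 74, 75}
insert 64 → {55, 58, 64, 68, 72, 74, 75}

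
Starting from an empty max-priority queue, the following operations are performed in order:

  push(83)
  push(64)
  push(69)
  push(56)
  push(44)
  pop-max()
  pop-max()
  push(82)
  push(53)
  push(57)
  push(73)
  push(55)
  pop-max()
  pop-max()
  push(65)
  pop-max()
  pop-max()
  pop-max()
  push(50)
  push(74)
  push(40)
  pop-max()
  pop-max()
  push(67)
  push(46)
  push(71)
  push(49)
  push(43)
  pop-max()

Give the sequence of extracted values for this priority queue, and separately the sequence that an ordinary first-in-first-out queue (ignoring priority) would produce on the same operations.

insert 83 → {83}
insert 64 → {83, 64}
insert 69 → {83, 69, 64}
insert 56 → {83, 69, 64, 56}
insert 44 → {83, 69, 64, 56, 44}
pop-max → 83; now {69, 64, 56, 44}
pop-max → 69; now {64, 56, 44}
insert 82 → {82, 64, 56, 44}
insert 53 → {82, 64, 56, 53, 44}
insert 57 → {82, 64, 57, 56, 53, 44}
insert 73 → {82, 73, 64, 57, 56, 53, 44}
insert 55 → {82, 73, 64, 57, 56, 55, 53, 44}
pop-max → 82; now {73, 64, 57, 56, 55, 53, 44}
pop-max → 73; now {64, 57, 56, 55, 53, 44}
insert 65 → {65, 64, 57, 56, 55, 53, 44}
pop-max → 65; now {64, 57, 56, 55, 53, 44}
pop-max → 64; now {57, 56, 55, 53, 44}
pop-max → 57; now {56, 55, 53, 44}
insert 50 → {56, 55, 53, 50, 44}
insert 74 → {74, 56, 55, 53, 50, 44}
insert 40 → {74, 56, 55, 53, 50, 44, 40}
pop-max → 74; now {56, 55, 53, 50, 44, 40}
pop-max → 56; now {55, 53, 50, 44, 40}
insert 67 → {67, 55, 53, 50, 44, 40}
insert 46 → {67, 55, 53, 50, 46, 44, 40}
insert 71 → {71, 67, 55, 53, 50, 46, 44, 40}
insert 49 → {71, 67, 55, 53, 50, 49, 46, 44, 40}
insert 43 → {71, 67, 55, 53, 50, 49, 46, 44, 43, 40}
pop-max → 71; now {67, 55, 53, 50, 49, 46, 44, 43, 40}

priority queue: 83 → 69 → 82 → 73 → 65 → 64 → 57 → 74 → 56 → 71; FIFO queue: [83, 64, 69, 56, 44, 82, 53, 57, 73, 55]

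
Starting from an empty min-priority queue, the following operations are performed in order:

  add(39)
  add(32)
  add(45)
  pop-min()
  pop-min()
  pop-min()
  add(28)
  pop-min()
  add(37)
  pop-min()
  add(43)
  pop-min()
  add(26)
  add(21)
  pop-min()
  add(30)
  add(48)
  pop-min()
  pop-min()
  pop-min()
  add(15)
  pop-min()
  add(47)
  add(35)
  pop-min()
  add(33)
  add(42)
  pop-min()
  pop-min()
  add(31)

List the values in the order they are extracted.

32 → 39 → 45 → 28 → 37 → 43 → 21 → 26 → 30 → 48 → 15 → 35 → 33 → 42

insert 39 → {39}
insert 32 → {32, 39}
insert 45 → {32, 39, 45}
pop-min → 32; now {39, 45}
pop-min → 39; now {45}
pop-min → 45; now {}
insert 28 → {28}
pop-min → 28; now {}
insert 37 → {37}
pop-min → 37; now {}
insert 43 → {43}
pop-min → 43; now {}
insert 26 → {26}
insert 21 → {21, 26}
pop-min → 21; now {26}
insert 30 → {26, 30}
insert 48 → {26, 30, 48}
pop-min → 26; now {30, 48}
pop-min → 30; now {48}
pop-min → 48; now {}
insert 15 → {15}
pop-min → 15; now {}
insert 47 → {47}
insert 35 → {35, 47}
pop-min → 35; now {47}
insert 33 → {33, 47}
insert 42 → {33, 42, 47}
pop-min → 33; now {42, 47}
pop-min → 42; now {47}
insert 31 → {31, 47}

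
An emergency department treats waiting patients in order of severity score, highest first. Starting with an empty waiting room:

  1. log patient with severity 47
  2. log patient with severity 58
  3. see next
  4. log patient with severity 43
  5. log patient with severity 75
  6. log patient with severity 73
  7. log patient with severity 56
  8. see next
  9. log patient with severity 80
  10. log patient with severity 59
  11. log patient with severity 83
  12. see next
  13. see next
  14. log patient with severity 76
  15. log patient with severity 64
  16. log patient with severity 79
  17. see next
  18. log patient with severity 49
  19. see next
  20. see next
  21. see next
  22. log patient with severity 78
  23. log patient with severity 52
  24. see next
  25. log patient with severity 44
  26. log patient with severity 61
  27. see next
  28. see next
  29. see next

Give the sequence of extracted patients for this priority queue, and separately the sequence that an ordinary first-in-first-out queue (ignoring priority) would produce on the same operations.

priority queue: 58 → 75 → 83 → 80 → 79 → 76 → 73 → 64 → 78 → 61 → 59 → 56; FIFO queue: 47 → 58 → 43 → 75 → 73 → 56 → 80 → 59 → 83 → 76 → 64 → 79

insert 47 → {47}
insert 58 → {58, 47}
see next → 58; now {47}
insert 43 → {47, 43}
insert 75 → {75, 47, 43}
insert 73 → {75, 73, 47, 43}
insert 56 → {75, 73, 56, 47, 43}
see next → 75; now {73, 56, 47, 43}
insert 80 → {80, 73, 56, 47, 43}
insert 59 → {80, 73, 59, 56, 47, 43}
insert 83 → {83, 80, 73, 59, 56, 47, 43}
see next → 83; now {80, 73, 59, 56, 47, 43}
see next → 80; now {73, 59, 56, 47, 43}
insert 76 → {76, 73, 59, 56, 47, 43}
insert 64 → {76, 73, 64, 59, 56, 47, 43}
insert 79 → {79, 76, 73, 64, 59, 56, 47, 43}
see next → 79; now {76, 73, 64, 59, 56, 47, 43}
insert 49 → {76, 73, 64, 59, 56, 49, 47, 43}
see next → 76; now {73, 64, 59, 56, 49, 47, 43}
see next → 73; now {64, 59, 56, 49, 47, 43}
see next → 64; now {59, 56, 49, 47, 43}
insert 78 → {78, 59, 56, 49, 47, 43}
insert 52 → {78, 59, 56, 52, 49, 47, 43}
see next → 78; now {59, 56, 52, 49, 47, 43}
insert 44 → {59, 56, 52, 49, 47, 44, 43}
insert 61 → {61, 59, 56, 52, 49, 47, 44, 43}
see next → 61; now {59, 56, 52, 49, 47, 44, 43}
see next → 59; now {56, 52, 49, 47, 44, 43}
see next → 56; now {52, 49, 47, 44, 43}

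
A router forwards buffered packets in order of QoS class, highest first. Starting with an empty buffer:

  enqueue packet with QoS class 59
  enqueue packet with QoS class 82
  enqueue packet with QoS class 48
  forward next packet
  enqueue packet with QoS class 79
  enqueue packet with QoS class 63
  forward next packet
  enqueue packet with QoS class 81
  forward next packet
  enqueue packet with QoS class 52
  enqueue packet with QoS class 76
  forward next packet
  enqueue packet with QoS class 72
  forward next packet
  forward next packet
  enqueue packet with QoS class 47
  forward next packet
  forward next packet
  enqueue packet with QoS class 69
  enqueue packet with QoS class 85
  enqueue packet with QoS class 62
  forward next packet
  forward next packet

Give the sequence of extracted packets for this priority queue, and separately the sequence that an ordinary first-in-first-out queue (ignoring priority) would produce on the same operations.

priority queue: 82 → 79 → 81 → 76 → 72 → 63 → 59 → 52 → 85 → 69; FIFO queue: 59 → 82 → 48 → 79 → 63 → 81 → 52 → 76 → 72 → 47

insert 59 → {59}
insert 82 → {82, 59}
insert 48 → {82, 59, 48}
forward next packet → 82; now {59, 48}
insert 79 → {79, 59, 48}
insert 63 → {79, 63, 59, 48}
forward next packet → 79; now {63, 59, 48}
insert 81 → {81, 63, 59, 48}
forward next packet → 81; now {63, 59, 48}
insert 52 → {63, 59, 52, 48}
insert 76 → {76, 63, 59, 52, 48}
forward next packet → 76; now {63, 59, 52, 48}
insert 72 → {72, 63, 59, 52, 48}
forward next packet → 72; now {63, 59, 52, 48}
forward next packet → 63; now {59, 52, 48}
insert 47 → {59, 52, 48, 47}
forward next packet → 59; now {52, 48, 47}
forward next packet → 52; now {48, 47}
insert 69 → {69, 48, 47}
insert 85 → {85, 69, 48, 47}
insert 62 → {85, 69, 62, 48, 47}
forward next packet → 85; now {69, 62, 48, 47}
forward next packet → 69; now {62, 48, 47}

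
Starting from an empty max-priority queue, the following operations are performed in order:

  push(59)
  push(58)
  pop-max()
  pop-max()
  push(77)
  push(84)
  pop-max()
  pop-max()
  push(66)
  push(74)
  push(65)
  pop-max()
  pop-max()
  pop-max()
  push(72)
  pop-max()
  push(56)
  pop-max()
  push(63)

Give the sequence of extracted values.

59, 58, 84, 77, 74, 66, 65, 72, 56

insert 59 → {59}
insert 58 → {59, 58}
pop-max → 59; now {58}
pop-max → 58; now {}
insert 77 → {77}
insert 84 → {84, 77}
pop-max → 84; now {77}
pop-max → 77; now {}
insert 66 → {66}
insert 74 → {74, 66}
insert 65 → {74, 66, 65}
pop-max → 74; now {66, 65}
pop-max → 66; now {65}
pop-max → 65; now {}
insert 72 → {72}
pop-max → 72; now {}
insert 56 → {56}
pop-max → 56; now {}
insert 63 → {63}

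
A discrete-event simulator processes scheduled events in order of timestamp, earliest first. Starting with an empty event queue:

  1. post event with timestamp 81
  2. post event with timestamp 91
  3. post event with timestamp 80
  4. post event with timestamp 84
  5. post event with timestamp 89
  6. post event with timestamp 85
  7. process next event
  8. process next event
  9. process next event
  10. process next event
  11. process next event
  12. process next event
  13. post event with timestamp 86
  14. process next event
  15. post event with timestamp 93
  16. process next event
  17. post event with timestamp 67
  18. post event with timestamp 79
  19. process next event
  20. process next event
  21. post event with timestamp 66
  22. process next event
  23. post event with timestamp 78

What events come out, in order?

insert 81 → {81}
insert 91 → {81, 91}
insert 80 → {80, 81, 91}
insert 84 → {80, 81, 84, 91}
insert 89 → {80, 81, 84, 89, 91}
insert 85 → {80, 81, 84, 85, 89, 91}
process next event → 80; now {81, 84, 85, 89, 91}
process next event → 81; now {84, 85, 89, 91}
process next event → 84; now {85, 89, 91}
process next event → 85; now {89, 91}
process next event → 89; now {91}
process next event → 91; now {}
insert 86 → {86}
process next event → 86; now {}
insert 93 → {93}
process next event → 93; now {}
insert 67 → {67}
insert 79 → {67, 79}
process next event → 67; now {79}
process next event → 79; now {}
insert 66 → {66}
process next event → 66; now {}
insert 78 → {78}

80, 81, 84, 85, 89, 91, 86, 93, 67, 79, 66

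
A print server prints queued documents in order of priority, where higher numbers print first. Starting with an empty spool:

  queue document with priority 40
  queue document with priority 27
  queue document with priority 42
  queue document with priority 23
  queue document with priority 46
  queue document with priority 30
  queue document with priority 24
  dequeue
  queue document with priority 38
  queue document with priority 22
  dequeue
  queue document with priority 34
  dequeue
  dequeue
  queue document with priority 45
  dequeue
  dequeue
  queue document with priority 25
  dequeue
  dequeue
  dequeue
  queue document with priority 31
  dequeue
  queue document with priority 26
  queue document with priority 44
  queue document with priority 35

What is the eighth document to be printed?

27

insert 40 → {40}
insert 27 → {40, 27}
insert 42 → {42, 40, 27}
insert 23 → {42, 40, 27, 23}
insert 46 → {46, 42, 40, 27, 23}
insert 30 → {46, 42, 40, 30, 27, 23}
insert 24 → {46, 42, 40, 30, 27, 24, 23}
dequeue → 46; now {42, 40, 30, 27, 24, 23}
insert 38 → {42, 40, 38, 30, 27, 24, 23}
insert 22 → {42, 40, 38, 30, 27, 24, 23, 22}
dequeue → 42; now {40, 38, 30, 27, 24, 23, 22}
insert 34 → {40, 38, 34, 30, 27, 24, 23, 22}
dequeue → 40; now {38, 34, 30, 27, 24, 23, 22}
dequeue → 38; now {34, 30, 27, 24, 23, 22}
insert 45 → {45, 34, 30, 27, 24, 23, 22}
dequeue → 45; now {34, 30, 27, 24, 23, 22}
dequeue → 34; now {30, 27, 24, 23, 22}
insert 25 → {30, 27, 25, 24, 23, 22}
dequeue → 30; now {27, 25, 24, 23, 22}
dequeue → 27; now {25, 24, 23, 22}
dequeue → 25; now {24, 23, 22}
insert 31 → {31, 24, 23, 22}
dequeue → 31; now {24, 23, 22}
insert 26 → {26, 24, 23, 22}
insert 44 → {44, 26, 24, 23, 22}
insert 35 → {44, 35, 26, 24, 23, 22}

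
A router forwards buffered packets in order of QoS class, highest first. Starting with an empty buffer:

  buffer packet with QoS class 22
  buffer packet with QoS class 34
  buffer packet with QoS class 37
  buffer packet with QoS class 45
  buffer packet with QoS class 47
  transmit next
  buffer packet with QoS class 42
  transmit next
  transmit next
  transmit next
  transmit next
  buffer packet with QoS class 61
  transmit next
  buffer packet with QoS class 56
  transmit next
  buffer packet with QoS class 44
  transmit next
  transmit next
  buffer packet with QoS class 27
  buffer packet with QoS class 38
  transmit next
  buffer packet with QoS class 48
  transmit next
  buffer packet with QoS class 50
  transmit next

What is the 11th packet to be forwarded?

insert 22 → {22}
insert 34 → {34, 22}
insert 37 → {37, 34, 22}
insert 45 → {45, 37, 34, 22}
insert 47 → {47, 45, 37, 34, 22}
transmit next → 47; now {45, 37, 34, 22}
insert 42 → {45, 42, 37, 34, 22}
transmit next → 45; now {42, 37, 34, 22}
transmit next → 42; now {37, 34, 22}
transmit next → 37; now {34, 22}
transmit next → 34; now {22}
insert 61 → {61, 22}
transmit next → 61; now {22}
insert 56 → {56, 22}
transmit next → 56; now {22}
insert 44 → {44, 22}
transmit next → 44; now {22}
transmit next → 22; now {}
insert 27 → {27}
insert 38 → {38, 27}
transmit next → 38; now {27}
insert 48 → {48, 27}
transmit next → 48; now {27}
insert 50 → {50, 27}
transmit next → 50; now {27}

48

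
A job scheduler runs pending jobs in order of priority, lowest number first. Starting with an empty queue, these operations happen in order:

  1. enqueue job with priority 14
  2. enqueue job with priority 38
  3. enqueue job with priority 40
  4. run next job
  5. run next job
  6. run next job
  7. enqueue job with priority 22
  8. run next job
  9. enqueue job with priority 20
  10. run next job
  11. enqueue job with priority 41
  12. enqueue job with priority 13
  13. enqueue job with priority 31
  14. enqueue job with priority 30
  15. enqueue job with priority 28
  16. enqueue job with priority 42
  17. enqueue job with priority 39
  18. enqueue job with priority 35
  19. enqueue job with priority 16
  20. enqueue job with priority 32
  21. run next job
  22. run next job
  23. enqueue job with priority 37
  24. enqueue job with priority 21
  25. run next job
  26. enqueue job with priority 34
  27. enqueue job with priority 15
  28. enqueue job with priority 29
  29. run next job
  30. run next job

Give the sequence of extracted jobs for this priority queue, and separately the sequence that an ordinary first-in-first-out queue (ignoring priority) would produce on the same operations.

insert 14 → {14}
insert 38 → {14, 38}
insert 40 → {14, 38, 40}
run next job → 14; now {38, 40}
run next job → 38; now {40}
run next job → 40; now {}
insert 22 → {22}
run next job → 22; now {}
insert 20 → {20}
run next job → 20; now {}
insert 41 → {41}
insert 13 → {13, 41}
insert 31 → {13, 31, 41}
insert 30 → {13, 30, 31, 41}
insert 28 → {13, 28, 30, 31, 41}
insert 42 → {13, 28, 30, 31, 41, 42}
insert 39 → {13, 28, 30, 31, 39, 41, 42}
insert 35 → {13, 28, 30, 31, 35, 39, 41, 42}
insert 16 → {13, 16, 28, 30, 31, 35, 39, 41, 42}
insert 32 → {13, 16, 28, 30, 31, 32, 35, 39, 41, 42}
run next job → 13; now {16, 28, 30, 31, 32, 35, 39, 41, 42}
run next job → 16; now {28, 30, 31, 32, 35, 39, 41, 42}
insert 37 → {28, 30, 31, 32, 35, 37, 39, 41, 42}
insert 21 → {21, 28, 30, 31, 32, 35, 37, 39, 41, 42}
run next job → 21; now {28, 30, 31, 32, 35, 37, 39, 41, 42}
insert 34 → {28, 30, 31, 32, 34, 35, 37, 39, 41, 42}
insert 15 → {15, 28, 30, 31, 32, 34, 35, 37, 39, 41, 42}
insert 29 → {15, 28, 29, 30, 31, 32, 34, 35, 37, 39, 41, 42}
run next job → 15; now {28, 29, 30, 31, 32, 34, 35, 37, 39, 41, 42}
run next job → 28; now {29, 30, 31, 32, 34, 35, 37, 39, 41, 42}

priority queue: [14, 38, 40, 22, 20, 13, 16, 21, 15, 28]; FIFO queue: [14, 38, 40, 22, 20, 41, 13, 31, 30, 28]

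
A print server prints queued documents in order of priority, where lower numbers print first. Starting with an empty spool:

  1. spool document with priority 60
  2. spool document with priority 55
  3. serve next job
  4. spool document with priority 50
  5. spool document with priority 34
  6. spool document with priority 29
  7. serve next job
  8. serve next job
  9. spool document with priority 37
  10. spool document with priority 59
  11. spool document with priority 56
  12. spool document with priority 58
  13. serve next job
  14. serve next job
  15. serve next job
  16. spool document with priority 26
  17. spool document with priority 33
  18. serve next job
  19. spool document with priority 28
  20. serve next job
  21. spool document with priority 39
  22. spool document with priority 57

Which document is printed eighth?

insert 60 → {60}
insert 55 → {55, 60}
serve next job → 55; now {60}
insert 50 → {50, 60}
insert 34 → {34, 50, 60}
insert 29 → {29, 34, 50, 60}
serve next job → 29; now {34, 50, 60}
serve next job → 34; now {50, 60}
insert 37 → {37, 50, 60}
insert 59 → {37, 50, 59, 60}
insert 56 → {37, 50, 56, 59, 60}
insert 58 → {37, 50, 56, 58, 59, 60}
serve next job → 37; now {50, 56, 58, 59, 60}
serve next job → 50; now {56, 58, 59, 60}
serve next job → 56; now {58, 59, 60}
insert 26 → {26, 58, 59, 60}
insert 33 → {26, 33, 58, 59, 60}
serve next job → 26; now {33, 58, 59, 60}
insert 28 → {28, 33, 58, 59, 60}
serve next job → 28; now {33, 58, 59, 60}
insert 39 → {33, 39, 58, 59, 60}
insert 57 → {33, 39, 57, 58, 59, 60}

28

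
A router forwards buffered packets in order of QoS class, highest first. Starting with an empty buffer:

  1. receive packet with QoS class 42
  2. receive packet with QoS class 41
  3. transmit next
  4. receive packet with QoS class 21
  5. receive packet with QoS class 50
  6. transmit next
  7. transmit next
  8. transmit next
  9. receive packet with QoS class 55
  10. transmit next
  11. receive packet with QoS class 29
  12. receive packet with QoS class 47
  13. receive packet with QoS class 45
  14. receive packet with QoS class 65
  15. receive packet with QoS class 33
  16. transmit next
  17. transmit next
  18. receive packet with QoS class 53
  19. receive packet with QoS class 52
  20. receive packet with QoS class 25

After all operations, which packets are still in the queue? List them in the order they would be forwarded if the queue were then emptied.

53, 52, 45, 33, 29, 25

insert 42 → {42}
insert 41 → {42, 41}
transmit next → 42; now {41}
insert 21 → {41, 21}
insert 50 → {50, 41, 21}
transmit next → 50; now {41, 21}
transmit next → 41; now {21}
transmit next → 21; now {}
insert 55 → {55}
transmit next → 55; now {}
insert 29 → {29}
insert 47 → {47, 29}
insert 45 → {47, 45, 29}
insert 65 → {65, 47, 45, 29}
insert 33 → {65, 47, 45, 33, 29}
transmit next → 65; now {47, 45, 33, 29}
transmit next → 47; now {45, 33, 29}
insert 53 → {53, 45, 33, 29}
insert 52 → {53, 52, 45, 33, 29}
insert 25 → {53, 52, 45, 33, 29, 25}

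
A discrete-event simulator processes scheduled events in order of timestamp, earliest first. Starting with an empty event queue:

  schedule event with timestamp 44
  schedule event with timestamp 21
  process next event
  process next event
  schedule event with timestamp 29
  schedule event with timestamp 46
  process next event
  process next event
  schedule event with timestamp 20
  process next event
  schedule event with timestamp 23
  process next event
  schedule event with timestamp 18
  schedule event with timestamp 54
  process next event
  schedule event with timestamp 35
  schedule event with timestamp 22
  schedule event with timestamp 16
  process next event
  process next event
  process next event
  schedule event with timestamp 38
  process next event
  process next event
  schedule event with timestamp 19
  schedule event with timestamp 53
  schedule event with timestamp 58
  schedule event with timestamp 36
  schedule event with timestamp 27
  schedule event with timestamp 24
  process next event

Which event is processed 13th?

19

insert 44 → {44}
insert 21 → {21, 44}
process next event → 21; now {44}
process next event → 44; now {}
insert 29 → {29}
insert 46 → {29, 46}
process next event → 29; now {46}
process next event → 46; now {}
insert 20 → {20}
process next event → 20; now {}
insert 23 → {23}
process next event → 23; now {}
insert 18 → {18}
insert 54 → {18, 54}
process next event → 18; now {54}
insert 35 → {35, 54}
insert 22 → {22, 35, 54}
insert 16 → {16, 22, 35, 54}
process next event → 16; now {22, 35, 54}
process next event → 22; now {35, 54}
process next event → 35; now {54}
insert 38 → {38, 54}
process next event → 38; now {54}
process next event → 54; now {}
insert 19 → {19}
insert 53 → {19, 53}
insert 58 → {19, 53, 58}
insert 36 → {19, 36, 53, 58}
insert 27 → {19, 27, 36, 53, 58}
insert 24 → {19, 24, 27, 36, 53, 58}
process next event → 19; now {24, 27, 36, 53, 58}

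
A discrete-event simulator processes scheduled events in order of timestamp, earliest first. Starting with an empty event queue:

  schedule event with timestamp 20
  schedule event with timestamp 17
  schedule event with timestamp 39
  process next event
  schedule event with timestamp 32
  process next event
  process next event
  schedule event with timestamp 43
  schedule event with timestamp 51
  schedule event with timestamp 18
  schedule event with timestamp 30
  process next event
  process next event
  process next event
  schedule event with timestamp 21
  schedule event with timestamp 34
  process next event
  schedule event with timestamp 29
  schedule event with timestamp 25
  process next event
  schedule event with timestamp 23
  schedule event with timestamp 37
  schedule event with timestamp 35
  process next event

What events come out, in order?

insert 20 → {20}
insert 17 → {17, 20}
insert 39 → {17, 20, 39}
process next event → 17; now {20, 39}
insert 32 → {20, 32, 39}
process next event → 20; now {32, 39}
process next event → 32; now {39}
insert 43 → {39, 43}
insert 51 → {39, 43, 51}
insert 18 → {18, 39, 43, 51}
insert 30 → {18, 30, 39, 43, 51}
process next event → 18; now {30, 39, 43, 51}
process next event → 30; now {39, 43, 51}
process next event → 39; now {43, 51}
insert 21 → {21, 43, 51}
insert 34 → {21, 34, 43, 51}
process next event → 21; now {34, 43, 51}
insert 29 → {29, 34, 43, 51}
insert 25 → {25, 29, 34, 43, 51}
process next event → 25; now {29, 34, 43, 51}
insert 23 → {23, 29, 34, 43, 51}
insert 37 → {23, 29, 34, 37, 43, 51}
insert 35 → {23, 29, 34, 35, 37, 43, 51}
process next event → 23; now {29, 34, 35, 37, 43, 51}

17 → 20 → 32 → 18 → 30 → 39 → 21 → 25 → 23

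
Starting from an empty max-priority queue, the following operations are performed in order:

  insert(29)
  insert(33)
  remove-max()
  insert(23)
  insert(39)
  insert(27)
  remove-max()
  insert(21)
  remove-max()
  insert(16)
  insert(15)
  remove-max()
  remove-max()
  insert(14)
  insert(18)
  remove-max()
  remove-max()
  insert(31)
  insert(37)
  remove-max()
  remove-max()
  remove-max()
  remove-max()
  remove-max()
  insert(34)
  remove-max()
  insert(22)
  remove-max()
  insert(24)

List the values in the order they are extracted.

insert 29 → {29}
insert 33 → {33, 29}
remove-max → 33; now {29}
insert 23 → {29, 23}
insert 39 → {39, 29, 23}
insert 27 → {39, 29, 27, 23}
remove-max → 39; now {29, 27, 23}
insert 21 → {29, 27, 23, 21}
remove-max → 29; now {27, 23, 21}
insert 16 → {27, 23, 21, 16}
insert 15 → {27, 23, 21, 16, 15}
remove-max → 27; now {23, 21, 16, 15}
remove-max → 23; now {21, 16, 15}
insert 14 → {21, 16, 15, 14}
insert 18 → {21, 18, 16, 15, 14}
remove-max → 21; now {18, 16, 15, 14}
remove-max → 18; now {16, 15, 14}
insert 31 → {31, 16, 15, 14}
insert 37 → {37, 31, 16, 15, 14}
remove-max → 37; now {31, 16, 15, 14}
remove-max → 31; now {16, 15, 14}
remove-max → 16; now {15, 14}
remove-max → 15; now {14}
remove-max → 14; now {}
insert 34 → {34}
remove-max → 34; now {}
insert 22 → {22}
remove-max → 22; now {}
insert 24 → {24}

[33, 39, 29, 27, 23, 21, 18, 37, 31, 16, 15, 14, 34, 22]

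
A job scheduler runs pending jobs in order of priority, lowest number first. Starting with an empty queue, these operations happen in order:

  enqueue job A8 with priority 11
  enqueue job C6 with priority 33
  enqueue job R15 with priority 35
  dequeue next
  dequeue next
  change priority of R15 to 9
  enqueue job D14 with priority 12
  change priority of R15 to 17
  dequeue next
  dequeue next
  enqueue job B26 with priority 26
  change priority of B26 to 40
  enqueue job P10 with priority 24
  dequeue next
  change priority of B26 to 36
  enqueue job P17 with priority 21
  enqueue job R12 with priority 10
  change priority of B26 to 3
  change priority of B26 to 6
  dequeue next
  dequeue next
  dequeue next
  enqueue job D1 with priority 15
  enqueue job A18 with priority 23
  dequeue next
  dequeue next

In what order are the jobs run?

add A8 (priority 11) → {A8:11}
add C6 (priority 33) → {A8:11, C6:33}
add R15 (priority 35) → {A8:11, C6:33, R15:35}
dequeue next → A8; now {C6:33, R15:35}
dequeue next → C6; now {R15:35}
update R15 to priority 9 → {R15:9}
add D14 (priority 12) → {R15:9, D14:12}
update R15 to priority 17 → {D14:12, R15:17}
dequeue next → D14; now {R15:17}
dequeue next → R15; now {}
add B26 (priority 26) → {B26:26}
update B26 to priority 40 → {B26:40}
add P10 (priority 24) → {P10:24, B26:40}
dequeue next → P10; now {B26:40}
update B26 to priority 36 → {B26:36}
add P17 (priority 21) → {P17:21, B26:36}
add R12 (priority 10) → {R12:10, P17:21, B26:36}
update B26 to priority 3 → {B26:3, R12:10, P17:21}
update B26 to priority 6 → {B26:6, R12:10, P17:21}
dequeue next → B26; now {R12:10, P17:21}
dequeue next → R12; now {P17:21}
dequeue next → P17; now {}
add D1 (priority 15) → {D1:15}
add A18 (priority 23) → {D1:15, A18:23}
dequeue next → D1; now {A18:23}
dequeue next → A18; now {}

A8 → C6 → D14 → R15 → P10 → B26 → R12 → P17 → D1 → A18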